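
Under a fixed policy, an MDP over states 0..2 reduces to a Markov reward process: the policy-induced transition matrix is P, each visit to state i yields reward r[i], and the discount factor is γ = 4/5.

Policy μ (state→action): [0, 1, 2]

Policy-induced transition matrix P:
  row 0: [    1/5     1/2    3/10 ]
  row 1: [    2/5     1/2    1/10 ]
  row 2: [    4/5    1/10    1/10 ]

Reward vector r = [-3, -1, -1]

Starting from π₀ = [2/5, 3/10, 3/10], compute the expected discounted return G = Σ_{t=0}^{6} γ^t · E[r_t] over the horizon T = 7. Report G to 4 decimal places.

t=0: π = [0.4000, 0.3000, 0.3000], E[r] = -1.8000, γ^t·E[r] = -1.800000, running G = -1.800000
t=1: π = [0.4400, 0.3800, 0.1800], E[r] = -1.8800, γ^t·E[r] = -1.504000, running G = -3.304000
t=2: π = [0.3840, 0.4280, 0.1880], E[r] = -1.7680, γ^t·E[r] = -1.131520, running G = -4.435520
t=3: π = [0.3984, 0.4248, 0.1768], E[r] = -1.7968, γ^t·E[r] = -0.919962, running G = -5.355482
t=4: π = [0.3910, 0.4293, 0.1797], E[r] = -1.7821, γ^t·E[r] = -0.729940, running G = -6.085422
t=5: π = [0.3937, 0.4281, 0.1782], E[r] = -1.7873, γ^t·E[r] = -0.585672, running G = -6.671093
t=6: π = [0.3926, 0.4287, 0.1787], E[r] = -1.7851, γ^t·E[r] = -0.467953, running G = -7.139047

G = -7.1390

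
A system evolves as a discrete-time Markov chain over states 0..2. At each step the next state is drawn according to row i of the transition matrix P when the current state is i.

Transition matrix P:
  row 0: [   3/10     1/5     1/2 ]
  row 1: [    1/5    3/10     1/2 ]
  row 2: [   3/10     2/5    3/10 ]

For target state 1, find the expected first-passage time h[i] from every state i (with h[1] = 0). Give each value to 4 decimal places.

h = [3.5294, 0.0000, 2.9412]

First-step conditioning: h[1] = 0; for i ≠ 1, h[i] = 1 + Σ_k P[i][k]·h[k].
  h[0] = 1 + 3/10·h[0] + 1/2·h[2]
  h[2] = 1 + 3/10·h[0] + 3/10·h[2]
Solving the 2×2 linear system over states ≠ 1 gives exactly h = [60/17, 0, 50/17] (h[1] = 0 is the target).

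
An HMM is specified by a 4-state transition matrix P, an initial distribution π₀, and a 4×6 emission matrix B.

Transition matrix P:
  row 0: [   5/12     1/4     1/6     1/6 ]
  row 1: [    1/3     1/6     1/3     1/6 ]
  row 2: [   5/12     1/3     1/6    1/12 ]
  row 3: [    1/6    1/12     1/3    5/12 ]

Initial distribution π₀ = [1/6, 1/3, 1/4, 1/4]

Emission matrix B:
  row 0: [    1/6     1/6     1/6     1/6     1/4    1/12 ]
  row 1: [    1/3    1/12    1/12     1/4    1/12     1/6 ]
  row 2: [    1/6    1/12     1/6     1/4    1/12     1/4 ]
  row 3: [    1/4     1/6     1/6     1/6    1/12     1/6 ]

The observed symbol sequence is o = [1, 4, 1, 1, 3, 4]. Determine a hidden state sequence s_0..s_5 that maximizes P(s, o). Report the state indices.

path = [0, 0, 0, 0, 0, 0]

t=0: δ = [2.778e-02, 2.778e-02, 2.083e-02, 4.167e-02]  (obs o_0=1)
t=1: δ = [2.894e-03, 5.787e-04, 1.157e-03, 1.447e-03]  ψ = [0, 0, 3, 3]  (obs o_1=4)
t=2: δ = [2.009e-04, 6.028e-05, 4.019e-05, 1.005e-04]  ψ = [0, 0, 0, 3]  (obs o_2=1)
t=3: δ = [1.395e-05, 4.186e-06, 2.791e-06, 6.977e-06]  ψ = [0, 0, 0, 3]  (obs o_3=1)
t=4: δ = [9.690e-07, 8.721e-07, 5.814e-07, 4.845e-07]  ψ = [0, 0, 0, 3]  (obs o_4=3)
t=5: δ = [1.009e-07, 2.019e-08, 2.423e-08, 1.682e-08]  ψ = [0, 0, 1, 3]  (obs o_5=4)
backtrack: best end state = 0; path = [0, 0, 0, 0, 0, 0]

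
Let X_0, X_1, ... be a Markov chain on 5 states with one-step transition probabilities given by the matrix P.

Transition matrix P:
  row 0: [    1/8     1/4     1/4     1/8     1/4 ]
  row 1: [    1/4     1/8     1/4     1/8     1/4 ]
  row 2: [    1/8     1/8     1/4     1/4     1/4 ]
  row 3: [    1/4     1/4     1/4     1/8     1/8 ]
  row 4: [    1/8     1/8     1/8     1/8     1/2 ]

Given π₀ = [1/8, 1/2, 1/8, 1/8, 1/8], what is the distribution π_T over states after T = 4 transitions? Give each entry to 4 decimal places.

π = [0.1646, 0.1647, 0.2118, 0.1516, 0.3073]

t=0: π = [0.1250, 0.5000, 0.1250, 0.1250, 0.1250]
t=1: π = [0.2031, 0.1563, 0.2344, 0.1406, 0.2656]
t=2: π = [0.1621, 0.1680, 0.2168, 0.1543, 0.2988]
t=3: π = [0.1653, 0.1646, 0.2126, 0.1521, 0.3054]
t=4: π = [0.1646, 0.1647, 0.2118, 0.1516, 0.3073]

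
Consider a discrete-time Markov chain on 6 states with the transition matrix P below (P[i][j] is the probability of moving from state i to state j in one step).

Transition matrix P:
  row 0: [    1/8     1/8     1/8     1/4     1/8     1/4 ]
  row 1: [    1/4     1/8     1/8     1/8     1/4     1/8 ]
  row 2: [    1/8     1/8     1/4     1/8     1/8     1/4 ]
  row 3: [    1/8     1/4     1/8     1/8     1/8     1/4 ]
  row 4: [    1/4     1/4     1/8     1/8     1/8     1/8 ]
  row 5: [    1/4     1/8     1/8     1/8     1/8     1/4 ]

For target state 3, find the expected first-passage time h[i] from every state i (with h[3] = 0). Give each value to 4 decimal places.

h = [5.8947, 6.6316, 6.7368, 0.0000, 6.6316, 6.6316]

First-step conditioning: h[3] = 0; for i ≠ 3, h[i] = 1 + Σ_k P[i][k]·h[k].
  h[0] = 1 + 1/8·h[0] + 1/8·h[1] + 1/8·h[2] + 1/8·h[4] + 1/4·h[5]
  h[1] = 1 + 1/4·h[0] + 1/8·h[1] + 1/8·h[2] + 1/4·h[4] + 1/8·h[5]
  h[2] = 1 + 1/8·h[0] + 1/8·h[1] + 1/4·h[2] + 1/8·h[4] + 1/4·h[5]
  h[4] = 1 + 1/4·h[0] + 1/4·h[1] + 1/8·h[2] + 1/8·h[4] + 1/8·h[5]
  h[5] = 1 + 1/4·h[0] + 1/8·h[1] + 1/8·h[2] + 1/8·h[4] + 1/4·h[5]
Solving the 5×5 linear system over states ≠ 3 gives exactly h = [112/19, 126/19, 128/19, 0, 126/19, 126/19] (h[3] = 0 is the target).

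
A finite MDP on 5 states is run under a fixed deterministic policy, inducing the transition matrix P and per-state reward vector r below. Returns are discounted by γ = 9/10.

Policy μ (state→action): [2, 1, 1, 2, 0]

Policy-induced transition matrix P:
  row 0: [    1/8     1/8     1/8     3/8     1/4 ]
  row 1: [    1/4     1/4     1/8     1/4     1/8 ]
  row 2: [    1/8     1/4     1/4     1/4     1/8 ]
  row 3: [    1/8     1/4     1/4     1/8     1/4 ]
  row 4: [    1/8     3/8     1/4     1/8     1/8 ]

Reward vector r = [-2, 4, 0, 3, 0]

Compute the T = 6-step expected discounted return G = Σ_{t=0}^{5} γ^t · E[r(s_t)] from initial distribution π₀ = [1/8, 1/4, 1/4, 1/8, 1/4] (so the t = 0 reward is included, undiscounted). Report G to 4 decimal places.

t=0: π = [0.1250, 0.2500, 0.2500, 0.1250, 0.2500], E[r] = 1.1250, γ^t·E[r] = 1.125000, running G = 1.125000
t=1: π = [0.1563, 0.2656, 0.2031, 0.2188, 0.1563], E[r] = 1.4063, γ^t·E[r] = 1.265625, running G = 2.390625
t=2: π = [0.1582, 0.2500, 0.1973, 0.2227, 0.1719], E[r] = 1.3516, γ^t·E[r] = 1.094766, running G = 3.485391
t=3: π = [0.1563, 0.2517, 0.1990, 0.2205, 0.1726], E[r] = 1.3557, γ^t·E[r] = 0.988315, running G = 4.473705
t=4: π = [0.1565, 0.2520, 0.1990, 0.2204, 0.1721], E[r] = 1.3564, γ^t·E[r] = 0.889964, running G = 5.363669
t=5: π = [0.1565, 0.2520, 0.1989, 0.2205, 0.1721], E[r] = 1.3563, γ^t·E[r] = 0.800877, running G = 6.164546

G = 6.1645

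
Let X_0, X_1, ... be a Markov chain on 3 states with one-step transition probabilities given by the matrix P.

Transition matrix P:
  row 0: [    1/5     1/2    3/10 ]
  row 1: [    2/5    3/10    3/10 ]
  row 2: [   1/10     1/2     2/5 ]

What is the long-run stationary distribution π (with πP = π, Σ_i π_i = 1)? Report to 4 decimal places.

Balance equations π_j = Σ_i π_i·P[i][j]:
  π_0 = 1/5·π_0 + 2/5·π_1 + 1/10·π_2
  π_1 = 1/2·π_0 + 3/10·π_1 + 1/2·π_2
  normalize: π_0 + π_1 + π_2 = 1
Solving the linear system gives exactly π = [1/4, 5/12, 1/3].

π = [0.2500, 0.4167, 0.3333]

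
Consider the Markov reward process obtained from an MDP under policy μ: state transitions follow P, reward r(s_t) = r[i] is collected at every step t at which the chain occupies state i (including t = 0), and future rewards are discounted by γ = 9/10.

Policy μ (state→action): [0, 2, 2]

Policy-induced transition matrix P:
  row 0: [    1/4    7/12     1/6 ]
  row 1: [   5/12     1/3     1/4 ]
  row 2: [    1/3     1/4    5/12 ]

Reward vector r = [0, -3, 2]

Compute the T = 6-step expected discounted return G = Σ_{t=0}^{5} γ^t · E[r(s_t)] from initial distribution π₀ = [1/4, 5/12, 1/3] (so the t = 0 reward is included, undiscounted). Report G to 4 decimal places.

G = -2.8831

t=0: π = [0.2500, 0.4167, 0.3333], E[r] = -0.5833, γ^t·E[r] = -0.583333, running G = -0.583333
t=1: π = [0.3472, 0.3681, 0.2847], E[r] = -0.5347, γ^t·E[r] = -0.481250, running G = -1.064583
t=2: π = [0.3351, 0.3964, 0.2685], E[r] = -0.6522, γ^t·E[r] = -0.528281, running G = -1.592865
t=3: π = [0.3384, 0.3947, 0.2668], E[r] = -0.6505, γ^t·E[r] = -0.474223, running G = -2.067087
t=4: π = [0.3380, 0.3957, 0.2663], E[r] = -0.6546, γ^t·E[r] = -0.429477, running G = -2.496564
t=5: π = [0.3381, 0.3957, 0.2662], E[r] = -0.6545, γ^t·E[r] = -0.386494, running G = -2.883058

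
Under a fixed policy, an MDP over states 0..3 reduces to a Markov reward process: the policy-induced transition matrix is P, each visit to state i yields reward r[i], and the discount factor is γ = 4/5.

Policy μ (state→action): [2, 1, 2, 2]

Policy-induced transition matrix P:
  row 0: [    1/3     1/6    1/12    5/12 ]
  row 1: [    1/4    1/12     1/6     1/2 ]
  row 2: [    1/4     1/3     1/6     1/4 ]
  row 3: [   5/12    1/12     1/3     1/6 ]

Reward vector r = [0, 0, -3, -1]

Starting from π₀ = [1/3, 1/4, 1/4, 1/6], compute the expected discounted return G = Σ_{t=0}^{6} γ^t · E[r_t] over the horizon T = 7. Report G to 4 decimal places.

t=0: π = [0.3333, 0.2500, 0.2500, 0.1667], E[r] = -0.9167, γ^t·E[r] = -0.916667, running G = -0.916667
t=1: π = [0.3056, 0.1736, 0.1667, 0.3542], E[r] = -0.8542, γ^t·E[r] = -0.683333, running G = -1.600000
t=2: π = [0.3345, 0.1505, 0.2002, 0.3148], E[r] = -0.9155, γ^t·E[r] = -0.585926, running G = -2.185926
t=3: π = [0.3303, 0.1613, 0.1913, 0.3171], E[r] = -0.8909, γ^t·E[r] = -0.456148, running G = -2.642074
t=4: π = [0.3304, 0.1587, 0.1920, 0.3189], E[r] = -0.8949, γ^t·E[r] = -0.366561, running G = -3.008635
t=5: π = [0.3307, 0.1589, 0.1923, 0.3182], E[r] = -0.8950, γ^t·E[r] = -0.293284, running G = -3.301919
t=6: π = [0.3306, 0.1590, 0.1921, 0.3183], E[r] = -0.8947, γ^t·E[r] = -0.234546, running G = -3.536466

G = -3.5365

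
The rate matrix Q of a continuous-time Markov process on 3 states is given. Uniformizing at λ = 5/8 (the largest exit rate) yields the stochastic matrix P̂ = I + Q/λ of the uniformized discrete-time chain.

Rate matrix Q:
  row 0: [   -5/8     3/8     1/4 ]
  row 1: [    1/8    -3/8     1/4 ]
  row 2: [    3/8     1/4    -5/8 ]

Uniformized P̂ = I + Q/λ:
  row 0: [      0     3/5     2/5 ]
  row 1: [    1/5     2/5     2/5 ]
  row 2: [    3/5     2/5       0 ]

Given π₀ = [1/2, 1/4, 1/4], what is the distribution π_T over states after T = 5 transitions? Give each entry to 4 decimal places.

t=0: π = [0.5000, 0.2500, 0.2500]
t=1: π = [0.2000, 0.5000, 0.3000]
t=2: π = [0.2800, 0.4400, 0.2800]
t=3: π = [0.2560, 0.4560, 0.2880]
t=4: π = [0.2640, 0.4512, 0.2848]
t=5: π = [0.2611, 0.4528, 0.2861]

π = [0.2611, 0.4528, 0.2861]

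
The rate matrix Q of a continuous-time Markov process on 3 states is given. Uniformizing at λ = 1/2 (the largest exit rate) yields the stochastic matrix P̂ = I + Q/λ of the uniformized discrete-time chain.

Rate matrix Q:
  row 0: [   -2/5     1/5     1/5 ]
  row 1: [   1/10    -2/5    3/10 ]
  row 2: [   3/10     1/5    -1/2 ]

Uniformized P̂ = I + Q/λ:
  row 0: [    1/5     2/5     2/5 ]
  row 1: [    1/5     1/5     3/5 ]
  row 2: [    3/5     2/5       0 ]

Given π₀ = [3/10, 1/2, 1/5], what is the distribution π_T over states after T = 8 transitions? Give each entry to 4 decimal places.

t=0: π = [0.3000, 0.5000, 0.2000]
t=1: π = [0.2800, 0.3000, 0.4200]
t=2: π = [0.3680, 0.3400, 0.2920]
t=3: π = [0.3168, 0.3320, 0.3512]
t=4: π = [0.3405, 0.3336, 0.3259]
t=5: π = [0.3304, 0.3333, 0.3364]
t=6: π = [0.3345, 0.3333, 0.3321]
t=7: π = [0.3328, 0.3333, 0.3338]
t=8: π = [0.3335, 0.3333, 0.3331]

π = [0.3335, 0.3333, 0.3331]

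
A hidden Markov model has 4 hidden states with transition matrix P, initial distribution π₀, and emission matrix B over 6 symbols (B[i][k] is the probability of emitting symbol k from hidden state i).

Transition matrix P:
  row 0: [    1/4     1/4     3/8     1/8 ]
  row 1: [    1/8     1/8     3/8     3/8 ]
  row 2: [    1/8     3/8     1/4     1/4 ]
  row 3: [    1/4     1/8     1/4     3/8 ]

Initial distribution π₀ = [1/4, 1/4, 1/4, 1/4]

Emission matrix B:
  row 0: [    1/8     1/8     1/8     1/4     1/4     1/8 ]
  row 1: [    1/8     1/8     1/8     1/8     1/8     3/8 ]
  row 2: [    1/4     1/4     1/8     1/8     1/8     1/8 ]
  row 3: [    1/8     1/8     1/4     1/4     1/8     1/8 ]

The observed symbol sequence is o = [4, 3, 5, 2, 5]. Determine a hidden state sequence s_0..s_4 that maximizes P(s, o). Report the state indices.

t=0: δ = [6.250e-02, 3.125e-02, 3.125e-02, 3.125e-02]  (obs o_0=4)
t=1: δ = [3.906e-03, 1.953e-03, 2.930e-03, 2.930e-03]  ψ = [0, 0, 0, 1]  (obs o_1=3)
t=2: δ = [1.221e-04, 4.120e-04, 1.831e-04, 1.373e-04]  ψ = [0, 2, 0, 3]  (obs o_2=5)
t=3: δ = [6.437e-06, 8.583e-06, 1.931e-05, 3.862e-05]  ψ = [1, 2, 1, 1]  (obs o_3=2)
t=4: δ = [1.207e-06, 2.716e-06, 1.207e-06, 1.810e-06]  ψ = [3, 2, 3, 3]  (obs o_4=5)
backtrack: best end state = 1; path = [0, 2, 1, 2, 1]

path = [0, 2, 1, 2, 1]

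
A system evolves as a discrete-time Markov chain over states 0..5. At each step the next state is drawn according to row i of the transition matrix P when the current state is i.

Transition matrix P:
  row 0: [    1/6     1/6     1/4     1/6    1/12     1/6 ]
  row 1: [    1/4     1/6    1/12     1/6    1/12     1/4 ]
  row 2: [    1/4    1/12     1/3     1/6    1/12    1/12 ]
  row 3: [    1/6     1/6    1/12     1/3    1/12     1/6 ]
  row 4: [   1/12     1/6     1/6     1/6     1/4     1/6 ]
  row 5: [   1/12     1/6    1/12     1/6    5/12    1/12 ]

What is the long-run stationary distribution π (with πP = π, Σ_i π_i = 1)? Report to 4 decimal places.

π = [0.1671, 0.1528, 0.1661, 0.2000, 0.1611, 0.1528]

Balance equations π_j = Σ_i π_i·P[i][j]:
  π_0 = 1/6·π_0 + 1/4·π_1 + 1/4·π_2 + 1/6·π_3 + 1/12·π_4 + 1/12·π_5
  π_1 = 1/6·π_0 + 1/6·π_1 + 1/12·π_2 + 1/6·π_3 + 1/6·π_4 + 1/6·π_5
  π_2 = 1/4·π_0 + 1/12·π_1 + 1/3·π_2 + 1/12·π_3 + 1/6·π_4 + 1/12·π_5
  π_3 = 1/6·π_0 + 1/6·π_1 + 1/6·π_2 + 1/3·π_3 + 1/6·π_4 + 1/6·π_5
  π_4 = 1/12·π_0 + 1/12·π_1 + 1/12·π_2 + 1/12·π_3 + 1/4·π_4 + 5/12·π_5
  normalize: π_0 + π_1 + π_2 + π_3 + π_4 + π_5 = 1
Solving the linear system gives exactly π = [533/3190, 195/1276, 53/319, 1/5, 257/1595, 195/1276].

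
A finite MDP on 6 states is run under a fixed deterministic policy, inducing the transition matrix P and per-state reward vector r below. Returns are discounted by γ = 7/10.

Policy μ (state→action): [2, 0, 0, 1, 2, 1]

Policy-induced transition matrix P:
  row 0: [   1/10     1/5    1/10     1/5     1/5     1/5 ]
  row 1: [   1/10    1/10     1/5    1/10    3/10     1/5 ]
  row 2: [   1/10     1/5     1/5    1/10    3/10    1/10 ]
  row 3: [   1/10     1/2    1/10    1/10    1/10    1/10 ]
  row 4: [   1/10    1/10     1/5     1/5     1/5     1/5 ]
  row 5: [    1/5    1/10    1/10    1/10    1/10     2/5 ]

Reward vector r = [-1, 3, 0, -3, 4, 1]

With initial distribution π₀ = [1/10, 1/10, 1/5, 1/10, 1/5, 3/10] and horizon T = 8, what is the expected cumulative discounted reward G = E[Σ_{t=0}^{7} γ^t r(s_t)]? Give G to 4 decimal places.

G = 3.1686

t=0: π = [0.1000, 0.1000, 0.2000, 0.1000, 0.2000, 0.3000], E[r] = 1.0000, γ^t·E[r] = 1.000000, running G = 1.000000
t=1: π = [0.1300, 0.1700, 0.1500, 0.1300, 0.1900, 0.2300], E[r] = 0.9800, γ^t·E[r] = 0.686000, running G = 1.686000
t=2: π = [0.1230, 0.1800, 0.1510, 0.1320, 0.1960, 0.2180], E[r] = 1.0230, γ^t·E[r] = 0.501270, running G = 2.187270
t=3: π = [0.1218, 0.1802, 0.1527, 0.1319, 0.1981, 0.2153], E[r] = 1.0308, γ^t·E[r] = 0.353564, running G = 2.540834
t=4: π = [0.1215, 0.1802, 0.1531, 0.1320, 0.1986, 0.2146], E[r] = 1.0320, γ^t·E[r] = 0.247786, running G = 2.788620
t=5: π = [0.1215, 0.1803, 0.1532, 0.1320, 0.1987, 0.2144], E[r] = 1.0324, γ^t·E[r] = 0.173513, running G = 2.962133
t=6: π = [0.1214, 0.1803, 0.1532, 0.1320, 0.1987, 0.2144], E[r] = 1.0325, γ^t·E[r] = 0.121472, running G = 3.083606
t=7: π = [0.1214, 0.1803, 0.1532, 0.1320, 0.1987, 0.2143], E[r] = 1.0325, γ^t·E[r] = 0.085033, running G = 3.168638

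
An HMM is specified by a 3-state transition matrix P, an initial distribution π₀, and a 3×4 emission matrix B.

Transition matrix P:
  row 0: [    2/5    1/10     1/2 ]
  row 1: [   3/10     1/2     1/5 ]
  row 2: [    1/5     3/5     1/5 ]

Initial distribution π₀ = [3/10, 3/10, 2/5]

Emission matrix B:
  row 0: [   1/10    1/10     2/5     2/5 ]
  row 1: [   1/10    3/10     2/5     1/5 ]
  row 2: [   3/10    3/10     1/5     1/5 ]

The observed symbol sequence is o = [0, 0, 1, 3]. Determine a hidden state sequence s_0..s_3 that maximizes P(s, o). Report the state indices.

path = [2, 2, 1, 0]

t=0: δ = [3.000e-02, 3.000e-02, 1.200e-01]  (obs o_0=0)
t=1: δ = [2.400e-03, 7.200e-03, 7.200e-03]  ψ = [2, 2, 2]  (obs o_1=0)
t=2: δ = [2.160e-04, 1.296e-03, 4.320e-04]  ψ = [1, 2, 1]  (obs o_2=1)
t=3: δ = [1.555e-04, 1.296e-04, 5.184e-05]  ψ = [1, 1, 1]  (obs o_3=3)
backtrack: best end state = 0; path = [2, 2, 1, 0]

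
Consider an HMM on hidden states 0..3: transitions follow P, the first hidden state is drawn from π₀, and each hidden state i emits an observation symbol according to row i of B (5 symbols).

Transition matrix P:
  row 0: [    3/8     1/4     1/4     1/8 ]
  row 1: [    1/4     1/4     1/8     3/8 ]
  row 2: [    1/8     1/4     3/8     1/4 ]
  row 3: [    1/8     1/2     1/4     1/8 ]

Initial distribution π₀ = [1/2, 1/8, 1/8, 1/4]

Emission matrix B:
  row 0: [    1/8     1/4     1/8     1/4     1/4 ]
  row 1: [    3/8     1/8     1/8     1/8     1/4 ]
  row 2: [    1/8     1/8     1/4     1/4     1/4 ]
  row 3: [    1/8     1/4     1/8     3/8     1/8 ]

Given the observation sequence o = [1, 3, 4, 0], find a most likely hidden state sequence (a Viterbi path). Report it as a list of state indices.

t=0: δ = [1.250e-01, 1.562e-02, 1.562e-02, 6.250e-02]  (obs o_0=1)
t=1: δ = [1.172e-02, 3.906e-03, 7.812e-03, 5.859e-03]  ψ = [0, 0, 0, 0]  (obs o_1=3)
t=2: δ = [1.099e-03, 7.324e-04, 7.324e-04, 2.441e-04]  ψ = [0, 0, 0, 2]  (obs o_2=4)
t=3: δ = [5.150e-05, 1.030e-04, 3.433e-05, 3.433e-05]  ψ = [0, 0, 0, 1]  (obs o_3=0)
backtrack: best end state = 1; path = [0, 0, 0, 1]

path = [0, 0, 0, 1]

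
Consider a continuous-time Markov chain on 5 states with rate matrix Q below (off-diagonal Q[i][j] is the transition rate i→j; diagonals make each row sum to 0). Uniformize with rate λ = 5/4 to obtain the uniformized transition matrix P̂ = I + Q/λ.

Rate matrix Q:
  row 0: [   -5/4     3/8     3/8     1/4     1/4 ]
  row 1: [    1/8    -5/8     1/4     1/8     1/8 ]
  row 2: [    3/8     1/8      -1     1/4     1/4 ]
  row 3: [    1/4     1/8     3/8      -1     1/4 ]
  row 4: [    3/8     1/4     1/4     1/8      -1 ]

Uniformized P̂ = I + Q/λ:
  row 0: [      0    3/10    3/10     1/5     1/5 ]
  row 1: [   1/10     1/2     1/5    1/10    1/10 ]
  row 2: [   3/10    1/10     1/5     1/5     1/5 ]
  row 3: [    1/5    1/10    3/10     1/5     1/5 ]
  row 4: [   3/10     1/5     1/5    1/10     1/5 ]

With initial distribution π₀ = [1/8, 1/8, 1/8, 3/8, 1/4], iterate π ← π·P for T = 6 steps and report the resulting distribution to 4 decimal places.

π = [0.1794, 0.2554, 0.2337, 0.1570, 0.1745]

t=0: π = [0.1250, 0.1250, 0.1250, 0.3750, 0.2500]
t=1: π = [0.2000, 0.2000, 0.2500, 0.1625, 0.1875]
t=2: π = [0.1838, 0.2388, 0.2363, 0.1613, 0.1800]
t=3: π = [0.1810, 0.2503, 0.2345, 0.1581, 0.1761]
t=4: π = [0.1798, 0.2539, 0.2339, 0.1574, 0.1750]
t=5: π = [0.1795, 0.2550, 0.2337, 0.1571, 0.1746]
t=6: π = [0.1794, 0.2554, 0.2337, 0.1570, 0.1745]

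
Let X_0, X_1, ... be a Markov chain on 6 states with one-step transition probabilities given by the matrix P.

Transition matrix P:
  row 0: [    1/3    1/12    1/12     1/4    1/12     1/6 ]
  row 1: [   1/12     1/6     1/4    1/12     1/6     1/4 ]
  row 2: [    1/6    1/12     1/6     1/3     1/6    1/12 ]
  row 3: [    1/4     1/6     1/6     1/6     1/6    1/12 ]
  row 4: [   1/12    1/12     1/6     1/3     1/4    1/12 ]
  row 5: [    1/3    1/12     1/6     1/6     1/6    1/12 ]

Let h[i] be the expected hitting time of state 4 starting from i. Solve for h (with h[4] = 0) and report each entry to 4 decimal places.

First-step conditioning: h[4] = 0; for i ≠ 4, h[i] = 1 + Σ_k P[i][k]·h[k].
  h[0] = 1 + 1/3·h[0] + 1/12·h[1] + 1/12·h[2] + 1/4·h[3] + 1/6·h[5]
  h[1] = 1 + 1/12·h[0] + 1/6·h[1] + 1/4·h[2] + 1/12·h[3] + 1/4·h[5]
  h[2] = 1 + 1/6·h[0] + 1/12·h[1] + 1/6·h[2] + 1/3·h[3] + 1/12·h[5]
  h[3] = 1 + 1/4·h[0] + 1/6·h[1] + 1/6·h[2] + 1/6·h[3] + 1/12·h[5]
  h[5] = 1 + 1/3·h[0] + 1/12·h[1] + 1/6·h[2] + 1/6·h[3] + 1/12·h[5]
Solving the 5×5 linear system over states ≠ 4 gives exactly h = [41196/5501, 37116/5501, 37420/5501, 37668/5501, 0, 38008/5501] (h[4] = 0 is the target).

h = [7.4888, 6.7471, 6.8024, 6.8475, 0.0000, 6.9093]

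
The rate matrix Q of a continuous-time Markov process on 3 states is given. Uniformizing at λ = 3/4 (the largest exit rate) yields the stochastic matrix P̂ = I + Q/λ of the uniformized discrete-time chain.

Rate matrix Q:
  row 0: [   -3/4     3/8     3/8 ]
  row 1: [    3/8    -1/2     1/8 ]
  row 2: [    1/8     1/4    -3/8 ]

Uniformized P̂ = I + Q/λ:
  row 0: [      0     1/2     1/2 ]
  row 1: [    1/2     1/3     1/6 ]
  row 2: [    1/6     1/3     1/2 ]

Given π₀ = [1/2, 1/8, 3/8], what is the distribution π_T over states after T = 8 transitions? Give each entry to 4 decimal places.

π = [0.2501, 0.3750, 0.3750]

t=0: π = [0.5000, 0.1250, 0.3750]
t=1: π = [0.1250, 0.4167, 0.4583]
t=2: π = [0.2847, 0.3542, 0.3611]
t=3: π = [0.2373, 0.3808, 0.3819]
t=4: π = [0.2541, 0.3729, 0.3731]
t=5: π = [0.2486, 0.3757, 0.3757]
t=6: π = [0.2505, 0.3748, 0.3748]
t=7: π = [0.2498, 0.3751, 0.3751]
t=8: π = [0.2501, 0.3750, 0.3750]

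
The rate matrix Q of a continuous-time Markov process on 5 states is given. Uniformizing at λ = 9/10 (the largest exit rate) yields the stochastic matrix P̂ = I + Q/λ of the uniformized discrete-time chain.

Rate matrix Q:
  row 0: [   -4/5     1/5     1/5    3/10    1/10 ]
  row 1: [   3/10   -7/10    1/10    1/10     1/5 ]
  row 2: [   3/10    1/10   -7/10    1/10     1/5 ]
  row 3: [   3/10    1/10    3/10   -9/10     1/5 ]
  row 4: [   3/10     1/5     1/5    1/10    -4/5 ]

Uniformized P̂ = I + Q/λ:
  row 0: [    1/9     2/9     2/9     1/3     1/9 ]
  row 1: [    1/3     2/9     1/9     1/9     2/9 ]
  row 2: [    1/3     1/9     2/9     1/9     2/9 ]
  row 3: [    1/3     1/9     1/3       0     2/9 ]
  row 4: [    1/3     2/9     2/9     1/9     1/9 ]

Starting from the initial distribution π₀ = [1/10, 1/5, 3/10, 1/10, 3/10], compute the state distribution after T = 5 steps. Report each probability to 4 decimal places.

π = [0.2728, 0.1806, 0.2194, 0.1544, 0.1728]

t=0: π = [0.1000, 0.2000, 0.3000, 0.1000, 0.3000]
t=1: π = [0.3111, 0.1778, 0.2111, 0.1222, 0.1778]
t=2: π = [0.2642, 0.1852, 0.2160, 0.1667, 0.1679]
t=3: π = [0.2746, 0.1797, 0.2202, 0.1513, 0.1742]
t=4: π = [0.2723, 0.1809, 0.2191, 0.1553, 0.1724]
t=5: π = [0.2728, 0.1806, 0.2194, 0.1544, 0.1728]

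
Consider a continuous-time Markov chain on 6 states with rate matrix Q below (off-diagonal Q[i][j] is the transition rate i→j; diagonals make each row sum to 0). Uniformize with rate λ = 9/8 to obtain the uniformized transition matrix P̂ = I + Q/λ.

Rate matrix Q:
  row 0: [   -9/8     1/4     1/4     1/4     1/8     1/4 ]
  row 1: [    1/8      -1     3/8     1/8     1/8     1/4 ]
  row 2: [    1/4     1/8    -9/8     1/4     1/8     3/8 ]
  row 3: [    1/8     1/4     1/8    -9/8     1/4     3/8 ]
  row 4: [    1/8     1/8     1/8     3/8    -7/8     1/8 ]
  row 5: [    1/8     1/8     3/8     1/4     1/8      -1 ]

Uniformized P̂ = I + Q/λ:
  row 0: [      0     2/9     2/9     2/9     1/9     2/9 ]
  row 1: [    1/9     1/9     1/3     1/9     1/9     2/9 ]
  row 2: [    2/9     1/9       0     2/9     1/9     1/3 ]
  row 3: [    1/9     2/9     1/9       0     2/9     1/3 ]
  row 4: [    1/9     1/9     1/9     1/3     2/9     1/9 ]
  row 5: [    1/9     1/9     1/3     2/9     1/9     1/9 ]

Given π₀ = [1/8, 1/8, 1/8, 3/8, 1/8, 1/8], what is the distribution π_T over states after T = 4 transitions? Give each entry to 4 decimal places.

t=0: π = [0.1250, 0.1250, 0.1250, 0.3750, 0.1250, 0.1250]
t=1: π = [0.1111, 0.1667, 0.1667, 0.1389, 0.1667, 0.2500]
t=2: π = [0.1173, 0.1389, 0.1975, 0.1914, 0.1451, 0.2099]
t=3: π = [0.1200, 0.1454, 0.1797, 0.1804, 0.1485, 0.2260]
t=4: π = [0.1177, 0.1445, 0.1870, 0.1825, 0.1477, 0.2206]

π = [0.1177, 0.1445, 0.1870, 0.1825, 0.1477, 0.2206]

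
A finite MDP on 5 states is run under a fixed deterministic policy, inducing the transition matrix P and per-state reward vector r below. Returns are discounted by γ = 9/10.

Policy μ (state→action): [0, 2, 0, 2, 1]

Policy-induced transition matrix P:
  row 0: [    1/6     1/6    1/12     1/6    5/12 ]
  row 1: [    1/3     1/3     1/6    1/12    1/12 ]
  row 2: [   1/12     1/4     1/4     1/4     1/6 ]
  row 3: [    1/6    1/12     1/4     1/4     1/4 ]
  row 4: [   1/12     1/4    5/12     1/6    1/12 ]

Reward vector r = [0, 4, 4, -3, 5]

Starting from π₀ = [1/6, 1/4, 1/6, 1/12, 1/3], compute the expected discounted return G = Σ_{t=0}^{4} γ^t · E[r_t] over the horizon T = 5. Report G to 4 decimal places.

G = 10.0866

t=0: π = [0.1667, 0.2500, 0.1667, 0.0833, 0.3333], E[r] = 3.0833, γ^t·E[r] = 3.083333, running G = 3.083333
t=1: π = [0.1667, 0.2431, 0.2569, 0.1667, 0.1667], E[r] = 2.3333, γ^t·E[r] = 2.100000, running G = 5.183333
t=2: π = [0.1719, 0.2286, 0.2297, 0.1817, 0.1881], E[r] = 2.2286, γ^t·E[r] = 1.805156, running G = 6.988490
t=3: π = [0.1699, 0.2244, 0.2337, 0.1819, 0.1901], E[r] = 2.2369, γ^t·E[r] = 1.630723, running G = 8.619212
t=4: π = [0.1688, 0.2242, 0.2346, 0.1826, 0.1898], E[r] = 2.2366, γ^t·E[r] = 1.467408, running G = 10.086620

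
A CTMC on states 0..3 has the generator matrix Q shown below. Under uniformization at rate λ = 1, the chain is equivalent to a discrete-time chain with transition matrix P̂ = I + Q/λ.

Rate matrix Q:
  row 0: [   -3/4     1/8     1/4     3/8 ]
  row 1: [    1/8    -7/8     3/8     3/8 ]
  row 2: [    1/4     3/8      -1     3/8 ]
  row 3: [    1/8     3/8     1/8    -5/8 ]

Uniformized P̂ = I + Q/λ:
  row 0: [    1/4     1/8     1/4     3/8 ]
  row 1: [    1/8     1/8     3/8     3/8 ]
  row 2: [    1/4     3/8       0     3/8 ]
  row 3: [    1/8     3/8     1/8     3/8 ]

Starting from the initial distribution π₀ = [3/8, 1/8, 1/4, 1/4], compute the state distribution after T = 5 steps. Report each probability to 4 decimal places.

t=0: π = [0.3750, 0.1250, 0.2500, 0.2500]
t=1: π = [0.2031, 0.2500, 0.1719, 0.3750]
t=2: π = [0.1719, 0.2617, 0.1914, 0.3750]
t=3: π = [0.1704, 0.2666, 0.1880, 0.3750]
t=4: π = [0.1698, 0.2657, 0.1895, 0.3750]
t=5: π = [0.1699, 0.2661, 0.1890, 0.3750]

π = [0.1699, 0.2661, 0.1890, 0.3750]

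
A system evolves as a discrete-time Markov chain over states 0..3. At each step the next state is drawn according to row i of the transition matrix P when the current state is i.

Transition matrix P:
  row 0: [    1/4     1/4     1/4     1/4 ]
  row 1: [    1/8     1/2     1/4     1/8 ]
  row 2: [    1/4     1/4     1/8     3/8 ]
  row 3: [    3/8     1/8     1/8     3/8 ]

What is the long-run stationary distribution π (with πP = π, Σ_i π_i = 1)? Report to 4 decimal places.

π = [0.2480, 0.2880, 0.1920, 0.2720]

Balance equations π_j = Σ_i π_i·P[i][j]:
  π_0 = 1/4·π_0 + 1/8·π_1 + 1/4·π_2 + 3/8·π_3
  π_1 = 1/4·π_0 + 1/2·π_1 + 1/4·π_2 + 1/8·π_3
  π_2 = 1/4·π_0 + 1/4·π_1 + 1/8·π_2 + 1/8·π_3
  normalize: π_0 + π_1 + π_2 + π_3 = 1
Solving the linear system gives exactly π = [31/125, 36/125, 24/125, 34/125].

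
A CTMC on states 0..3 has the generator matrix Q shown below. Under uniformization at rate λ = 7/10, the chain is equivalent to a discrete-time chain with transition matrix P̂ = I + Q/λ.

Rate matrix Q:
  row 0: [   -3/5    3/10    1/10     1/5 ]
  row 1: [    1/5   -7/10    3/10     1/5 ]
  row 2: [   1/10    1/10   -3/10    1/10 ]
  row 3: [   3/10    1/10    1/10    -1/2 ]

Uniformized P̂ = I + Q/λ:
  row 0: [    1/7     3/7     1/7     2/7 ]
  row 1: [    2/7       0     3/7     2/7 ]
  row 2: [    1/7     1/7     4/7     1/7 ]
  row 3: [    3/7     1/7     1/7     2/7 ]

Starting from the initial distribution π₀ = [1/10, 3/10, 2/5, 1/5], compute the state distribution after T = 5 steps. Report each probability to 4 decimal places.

t=0: π = [0.1000, 0.3000, 0.4000, 0.2000]
t=1: π = [0.2429, 0.1286, 0.4000, 0.2286]
t=2: π = [0.2265, 0.1939, 0.3510, 0.2286]
t=3: π = [0.2359, 0.1799, 0.3487, 0.2356]
t=4: π = [0.2359, 0.1845, 0.3437, 0.2359]
t=5: π = [0.2366, 0.1839, 0.3429, 0.2366]

π = [0.2366, 0.1839, 0.3429, 0.2366]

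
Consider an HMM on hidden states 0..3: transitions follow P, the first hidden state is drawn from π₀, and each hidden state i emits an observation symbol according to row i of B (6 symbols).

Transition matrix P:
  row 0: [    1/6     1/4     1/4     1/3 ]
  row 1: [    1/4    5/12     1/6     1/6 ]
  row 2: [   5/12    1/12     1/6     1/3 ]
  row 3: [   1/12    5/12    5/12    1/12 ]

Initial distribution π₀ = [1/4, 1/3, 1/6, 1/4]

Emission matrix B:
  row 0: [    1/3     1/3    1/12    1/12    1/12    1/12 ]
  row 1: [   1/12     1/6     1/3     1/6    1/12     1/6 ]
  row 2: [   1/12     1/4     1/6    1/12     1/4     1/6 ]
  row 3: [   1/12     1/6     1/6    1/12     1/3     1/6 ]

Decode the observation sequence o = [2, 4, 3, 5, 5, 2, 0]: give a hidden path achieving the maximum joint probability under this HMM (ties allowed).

path = [1, 3, 1, 1, 1, 1, 0]

t=0: δ = [2.083e-02, 1.111e-01, 2.778e-02, 4.167e-02]  (obs o_0=2)
t=1: δ = [2.315e-03, 3.858e-03, 4.630e-03, 6.173e-03]  ψ = [1, 1, 1, 1]  (obs o_1=4)
t=2: δ = [1.608e-04, 4.287e-04, 2.143e-04, 1.286e-04]  ψ = [2, 3, 3, 2]  (obs o_2=3)
t=3: δ = [8.931e-06, 2.977e-05, 1.191e-05, 1.191e-05]  ψ = [1, 1, 1, 1]  (obs o_3=5)
t=4: δ = [6.202e-07, 2.067e-06, 8.269e-07, 8.269e-07]  ψ = [1, 1, 1, 1]  (obs o_4=5)
t=5: δ = [4.307e-08, 2.871e-07, 5.742e-08, 5.742e-08]  ψ = [1, 1, 1, 1]  (obs o_5=2)
t=6: δ = [2.393e-08, 9.969e-09, 3.988e-09, 3.988e-09]  ψ = [1, 1, 1, 1]  (obs o_6=0)
backtrack: best end state = 0; path = [1, 3, 1, 1, 1, 1, 0]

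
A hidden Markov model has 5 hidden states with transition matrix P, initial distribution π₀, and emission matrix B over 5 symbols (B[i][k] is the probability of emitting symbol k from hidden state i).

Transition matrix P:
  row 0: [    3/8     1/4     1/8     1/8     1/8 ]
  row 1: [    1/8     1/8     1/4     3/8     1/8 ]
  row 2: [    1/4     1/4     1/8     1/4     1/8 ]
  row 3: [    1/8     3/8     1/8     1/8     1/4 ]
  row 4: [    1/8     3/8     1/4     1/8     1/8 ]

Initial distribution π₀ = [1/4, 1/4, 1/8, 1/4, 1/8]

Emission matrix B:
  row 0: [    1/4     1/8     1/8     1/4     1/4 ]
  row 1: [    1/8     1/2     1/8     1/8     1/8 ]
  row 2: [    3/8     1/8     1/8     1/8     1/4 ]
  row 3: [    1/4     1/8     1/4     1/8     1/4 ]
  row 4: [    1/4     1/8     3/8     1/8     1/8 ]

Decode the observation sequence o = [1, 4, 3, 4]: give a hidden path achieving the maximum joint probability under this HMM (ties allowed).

t=0: δ = [3.125e-02, 1.250e-01, 1.562e-02, 3.125e-02, 1.562e-02]  (obs o_0=1)
t=1: δ = [3.906e-03, 1.953e-03, 7.812e-03, 1.172e-02, 1.953e-03]  ψ = [1, 1, 1, 1, 1]  (obs o_1=4)
t=2: δ = [4.883e-04, 5.493e-04, 1.831e-04, 2.441e-04, 3.662e-04]  ψ = [2, 3, 3, 2, 3]  (obs o_2=3)
t=3: δ = [4.578e-05, 1.717e-05, 3.433e-05, 5.150e-05, 8.583e-06]  ψ = [0, 4, 1, 1, 1]  (obs o_3=4)
backtrack: best end state = 3; path = [1, 3, 1, 3]

path = [1, 3, 1, 3]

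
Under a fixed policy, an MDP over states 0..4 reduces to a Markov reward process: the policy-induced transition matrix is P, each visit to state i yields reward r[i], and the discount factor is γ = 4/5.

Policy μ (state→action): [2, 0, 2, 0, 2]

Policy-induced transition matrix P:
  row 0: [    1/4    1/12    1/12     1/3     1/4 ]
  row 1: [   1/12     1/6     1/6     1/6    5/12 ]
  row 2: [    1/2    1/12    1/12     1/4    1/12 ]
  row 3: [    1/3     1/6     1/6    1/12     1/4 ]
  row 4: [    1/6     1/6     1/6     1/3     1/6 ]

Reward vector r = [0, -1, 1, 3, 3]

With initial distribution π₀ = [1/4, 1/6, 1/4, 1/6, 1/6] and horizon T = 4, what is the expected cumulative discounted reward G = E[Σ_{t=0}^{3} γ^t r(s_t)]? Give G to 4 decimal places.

G = 3.8306

t=0: π = [0.2500, 0.1667, 0.2500, 0.1667, 0.1667], E[r] = 1.0833, γ^t·E[r] = 1.083333, running G = 1.083333
t=1: π = [0.2847, 0.1250, 0.1250, 0.2431, 0.2222], E[r] = 1.3958, γ^t·E[r] = 1.116667, running G = 2.200000
t=2: π = [0.2622, 0.1325, 0.1325, 0.2413, 0.2315], E[r] = 1.4184, γ^t·E[r] = 0.907778, running G = 3.107778
t=3: π = [0.2619, 0.1338, 0.1338, 0.2399, 0.2307], E[r] = 1.4117, γ^t·E[r] = 0.722815, running G = 3.830593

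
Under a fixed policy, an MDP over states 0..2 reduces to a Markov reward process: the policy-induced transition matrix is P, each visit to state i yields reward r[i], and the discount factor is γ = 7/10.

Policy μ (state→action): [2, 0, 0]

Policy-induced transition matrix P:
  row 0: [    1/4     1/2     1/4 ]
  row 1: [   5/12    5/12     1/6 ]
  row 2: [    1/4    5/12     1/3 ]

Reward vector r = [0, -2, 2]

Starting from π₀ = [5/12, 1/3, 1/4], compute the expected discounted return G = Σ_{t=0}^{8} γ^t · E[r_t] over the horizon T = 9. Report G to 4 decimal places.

G = -1.0899

t=0: π = [0.4167, 0.3333, 0.2500], E[r] = -0.1667, γ^t·E[r] = -0.166667, running G = -0.166667
t=1: π = [0.3056, 0.4514, 0.2431], E[r] = -0.4167, γ^t·E[r] = -0.291667, running G = -0.458333
t=2: π = [0.3252, 0.4421, 0.2326], E[r] = -0.4190, γ^t·E[r] = -0.205301, running G = -0.663634
t=3: π = [0.3237, 0.4438, 0.2325], E[r] = -0.4225, γ^t·E[r] = -0.144902, running G = -0.808536
t=4: π = [0.3240, 0.4436, 0.2324], E[r] = -0.4225, γ^t·E[r] = -0.101439, running G = -0.909975
t=5: π = [0.3239, 0.4437, 0.2324], E[r] = -0.4225, γ^t·E[r] = -0.071015, running G = -0.980990
t=6: π = [0.3239, 0.4437, 0.2324], E[r] = -0.4225, γ^t·E[r] = -0.049711, running G = -1.030701
t=7: π = [0.3239, 0.4437, 0.2324], E[r] = -0.4225, γ^t·E[r] = -0.034798, running G = -1.065498
t=8: π = [0.3239, 0.4437, 0.2324], E[r] = -0.4225, γ^t·E[r] = -0.024358, running G = -1.089857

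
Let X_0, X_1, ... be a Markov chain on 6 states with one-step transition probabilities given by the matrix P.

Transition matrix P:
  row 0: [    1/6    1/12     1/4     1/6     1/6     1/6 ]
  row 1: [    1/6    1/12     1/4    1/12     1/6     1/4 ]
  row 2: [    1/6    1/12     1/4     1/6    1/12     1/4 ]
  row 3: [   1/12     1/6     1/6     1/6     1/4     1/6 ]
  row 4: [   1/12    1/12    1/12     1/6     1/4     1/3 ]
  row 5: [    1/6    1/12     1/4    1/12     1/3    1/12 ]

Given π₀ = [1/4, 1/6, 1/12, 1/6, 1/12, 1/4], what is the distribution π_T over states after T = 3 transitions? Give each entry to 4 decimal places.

t=0: π = [0.2500, 0.1667, 0.0833, 0.1667, 0.0833, 0.2500]
t=1: π = [0.1458, 0.0972, 0.2222, 0.1319, 0.2222, 0.1806]
t=2: π = [0.1372, 0.0943, 0.2020, 0.1435, 0.2078, 0.2153]
t=3: π = [0.1374, 0.0953, 0.2034, 0.1409, 0.2150, 0.2080]

π = [0.1374, 0.0953, 0.2034, 0.1409, 0.2150, 0.2080]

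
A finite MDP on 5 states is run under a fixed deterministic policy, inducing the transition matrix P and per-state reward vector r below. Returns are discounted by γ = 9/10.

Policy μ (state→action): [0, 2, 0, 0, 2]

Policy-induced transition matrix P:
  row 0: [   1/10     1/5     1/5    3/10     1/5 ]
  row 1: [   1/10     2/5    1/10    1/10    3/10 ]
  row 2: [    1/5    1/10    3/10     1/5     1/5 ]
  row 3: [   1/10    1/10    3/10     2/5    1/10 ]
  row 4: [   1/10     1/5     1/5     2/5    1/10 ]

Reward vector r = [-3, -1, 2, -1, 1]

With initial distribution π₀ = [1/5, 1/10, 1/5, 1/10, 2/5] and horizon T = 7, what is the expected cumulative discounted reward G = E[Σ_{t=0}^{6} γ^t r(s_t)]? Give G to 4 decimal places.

G = -0.8984

t=0: π = [0.2000, 0.1000, 0.2000, 0.1000, 0.4000], E[r] = 0.0000, γ^t·E[r] = 0.000000, running G = 0.000000
t=1: π = [0.1200, 0.1900, 0.2200, 0.3100, 0.1600], E[r] = -0.2600, γ^t·E[r] = -0.234000, running G = -0.234000
t=2: π = [0.1220, 0.1850, 0.2340, 0.2870, 0.1720], E[r] = -0.1980, γ^t·E[r] = -0.160380, running G = -0.394380
t=3: π = [0.1234, 0.1849, 0.2336, 0.2855, 0.1726], E[r] = -0.2008, γ^t·E[r] = -0.146383, running G = -0.540763
t=4: π = [0.1234, 0.1851, 0.2334, 0.2855, 0.1727], E[r] = -0.2011, γ^t·E[r] = -0.131942, running G = -0.672705
t=5: π = [0.1233, 0.1851, 0.2334, 0.2855, 0.1727], E[r] = -0.2012, γ^t·E[r] = -0.118779, running G = -0.791484
t=6: π = [0.1233, 0.1851, 0.2334, 0.2855, 0.1727], E[r] = -0.2012, γ^t·E[r] = -0.106908, running G = -0.898393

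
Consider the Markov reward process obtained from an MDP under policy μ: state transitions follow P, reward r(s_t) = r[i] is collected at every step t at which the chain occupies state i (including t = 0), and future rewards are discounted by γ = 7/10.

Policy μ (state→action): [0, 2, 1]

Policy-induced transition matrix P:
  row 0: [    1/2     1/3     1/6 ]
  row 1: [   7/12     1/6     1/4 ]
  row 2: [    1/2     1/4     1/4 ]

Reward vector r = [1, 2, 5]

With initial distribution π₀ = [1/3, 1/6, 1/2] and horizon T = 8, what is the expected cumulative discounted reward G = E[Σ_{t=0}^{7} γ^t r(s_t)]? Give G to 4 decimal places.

G = 7.6968

t=0: π = [0.3333, 0.1667, 0.5000], E[r] = 3.1667, γ^t·E[r] = 3.166667, running G = 3.166667
t=1: π = [0.5139, 0.2639, 0.2222], E[r] = 2.1528, γ^t·E[r] = 1.506944, running G = 4.673611
t=2: π = [0.5220, 0.2708, 0.2072], E[r] = 2.0995, γ^t·E[r] = 1.028773, running G = 5.702384
t=3: π = [0.5226, 0.2709, 0.2065], E[r] = 2.0969, γ^t·E[r] = 0.719248, running G = 6.421632
t=4: π = [0.5226, 0.2710, 0.2065], E[r] = 2.0968, γ^t·E[r] = 0.503437, running G = 6.925069
t=5: π = [0.5226, 0.2710, 0.2065], E[r] = 2.0968, γ^t·E[r] = 0.352405, running G = 7.277474
t=6: π = [0.5226, 0.2710, 0.2065], E[r] = 2.0968, γ^t·E[r] = 0.246683, running G = 7.524157
t=7: π = [0.5226, 0.2710, 0.2065], E[r] = 2.0968, γ^t·E[r] = 0.172678, running G = 7.696836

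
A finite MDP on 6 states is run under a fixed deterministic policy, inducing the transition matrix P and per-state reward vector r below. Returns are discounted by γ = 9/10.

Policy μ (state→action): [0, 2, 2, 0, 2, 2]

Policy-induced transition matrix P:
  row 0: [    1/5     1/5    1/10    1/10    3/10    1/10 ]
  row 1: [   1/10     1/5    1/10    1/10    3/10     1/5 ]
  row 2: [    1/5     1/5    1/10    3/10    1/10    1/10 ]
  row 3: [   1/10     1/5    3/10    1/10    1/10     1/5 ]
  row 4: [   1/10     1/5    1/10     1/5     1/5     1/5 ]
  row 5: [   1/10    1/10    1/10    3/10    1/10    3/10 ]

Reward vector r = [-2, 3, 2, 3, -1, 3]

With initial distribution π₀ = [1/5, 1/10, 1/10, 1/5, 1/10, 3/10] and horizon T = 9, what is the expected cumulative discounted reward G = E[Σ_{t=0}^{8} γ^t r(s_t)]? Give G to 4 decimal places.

t=0: π = [0.2000, 0.1000, 0.1000, 0.2000, 0.1000, 0.3000], E[r] = 1.5000, γ^t·E[r] = 1.500000, running G = 1.500000
t=1: π = [0.1300, 0.1700, 0.1400, 0.1900, 0.1700, 0.2000], E[r] = 1.5300, γ^t·E[r] = 1.377000, running G = 2.877000
t=2: π = [0.1270, 0.1800, 0.1380, 0.1850, 0.1770, 0.1930], E[r] = 1.5190, γ^t·E[r] = 1.230390, running G = 4.107390
t=3: π = [0.1265, 0.1807, 0.1370, 0.1839, 0.1791, 0.1928], E[r] = 1.5141, γ^t·E[r] = 1.103779, running G = 5.211169
t=4: π = [0.1264, 0.1807, 0.1368, 0.1839, 0.1794, 0.1929], E[r] = 1.5141, γ^t·E[r] = 0.993381, running G = 6.204550
t=5: π = [0.1263, 0.1807, 0.1368, 0.1839, 0.1793, 0.1930], E[r] = 1.5143, γ^t·E[r] = 0.894158, running G = 7.098709
t=6: π = [0.1263, 0.1807, 0.1368, 0.1839, 0.1793, 0.1930], E[r] = 1.5143, γ^t·E[r] = 0.804775, running G = 7.903483
t=7: π = [0.1263, 0.1807, 0.1368, 0.1839, 0.1793, 0.1930], E[r] = 1.5143, γ^t·E[r] = 0.724303, running G = 8.627786
t=8: π = [0.1263, 0.1807, 0.1368, 0.1839, 0.1793, 0.1930], E[r] = 1.5143, γ^t·E[r] = 0.651873, running G = 9.279659

G = 9.2797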